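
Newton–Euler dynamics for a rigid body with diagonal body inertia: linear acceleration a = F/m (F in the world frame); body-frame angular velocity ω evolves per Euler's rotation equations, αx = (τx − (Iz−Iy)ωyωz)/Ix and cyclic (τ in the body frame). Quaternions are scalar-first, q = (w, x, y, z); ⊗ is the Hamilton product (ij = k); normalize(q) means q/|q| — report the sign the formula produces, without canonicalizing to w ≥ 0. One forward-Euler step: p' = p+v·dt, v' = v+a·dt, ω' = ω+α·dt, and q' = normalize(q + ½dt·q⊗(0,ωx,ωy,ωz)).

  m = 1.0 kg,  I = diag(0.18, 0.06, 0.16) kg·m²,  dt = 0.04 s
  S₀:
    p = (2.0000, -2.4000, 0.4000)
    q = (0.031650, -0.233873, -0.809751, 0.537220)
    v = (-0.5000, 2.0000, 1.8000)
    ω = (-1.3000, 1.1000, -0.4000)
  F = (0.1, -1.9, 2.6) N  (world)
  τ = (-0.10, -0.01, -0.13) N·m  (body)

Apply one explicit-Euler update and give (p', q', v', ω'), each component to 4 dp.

p' = (1.9800, -2.3200, 0.4720)
q' = (0.0477, -0.2399, -0.8244, 0.5105)
v' = (-0.4960, 1.9240, 1.9040)
ω' = (-1.3124, 1.0864, -0.4754)

angular accel α = (-0.3111, -0.3400, -1.8850)
ω + α·dt = (-1.3124, 1.0864, -0.4754)
2q̇ = q⊗(0,ω) = (0.8015792, -0.3081866, -0.7571202, -1.3225966)
updated quaternion q' = (0.0477, -0.2399, -0.8244, 0.5105)
linear accel F/m = (0.1000, -1.9000, 2.6000)
new position p' = (1.9800, -2.3200, 0.4720)
v' = v + a·dt = (-0.4960, 1.9240, 1.9040)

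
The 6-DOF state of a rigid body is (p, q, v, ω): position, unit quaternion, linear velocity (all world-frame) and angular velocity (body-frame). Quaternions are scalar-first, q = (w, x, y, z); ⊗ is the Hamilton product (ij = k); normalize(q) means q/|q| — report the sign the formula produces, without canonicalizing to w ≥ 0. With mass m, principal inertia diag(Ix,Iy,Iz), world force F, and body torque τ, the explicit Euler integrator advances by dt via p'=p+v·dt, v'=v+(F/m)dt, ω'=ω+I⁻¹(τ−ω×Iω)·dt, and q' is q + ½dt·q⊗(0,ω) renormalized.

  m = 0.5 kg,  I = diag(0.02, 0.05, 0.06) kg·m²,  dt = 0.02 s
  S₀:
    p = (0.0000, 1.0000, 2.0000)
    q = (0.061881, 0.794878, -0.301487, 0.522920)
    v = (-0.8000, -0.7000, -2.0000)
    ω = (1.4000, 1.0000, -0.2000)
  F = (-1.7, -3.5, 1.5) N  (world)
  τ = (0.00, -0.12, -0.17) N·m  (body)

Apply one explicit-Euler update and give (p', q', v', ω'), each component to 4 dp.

p' = (-0.0160, 0.9860, 1.9600)
q' = (0.0548, 0.7910, -0.2919, 0.5349)
v' = (-0.8680, -0.8400, -1.9400)
ω' = (1.4020, 0.9475, -0.2707)

p' = p + v·dt = (-0.0160, 0.9860, 1.9600)
v' = v + a·dt = (-0.8680, -0.8400, -1.9400)
gyro term ω×Iω = (-0.0020, 0.0112, 0.0420)
angular accel α = (0.1000, -2.6240, -3.5333)
ω' = ω + α·dt = (1.4020, 0.9475, -0.2707)
q⊗(0,ω) = (-0.7067582, -0.3759892, 0.9529446, 1.2045836)
q + ½dt·q⊗(0,ω), renormalized = (0.0548, 0.7910, -0.2919, 0.5349)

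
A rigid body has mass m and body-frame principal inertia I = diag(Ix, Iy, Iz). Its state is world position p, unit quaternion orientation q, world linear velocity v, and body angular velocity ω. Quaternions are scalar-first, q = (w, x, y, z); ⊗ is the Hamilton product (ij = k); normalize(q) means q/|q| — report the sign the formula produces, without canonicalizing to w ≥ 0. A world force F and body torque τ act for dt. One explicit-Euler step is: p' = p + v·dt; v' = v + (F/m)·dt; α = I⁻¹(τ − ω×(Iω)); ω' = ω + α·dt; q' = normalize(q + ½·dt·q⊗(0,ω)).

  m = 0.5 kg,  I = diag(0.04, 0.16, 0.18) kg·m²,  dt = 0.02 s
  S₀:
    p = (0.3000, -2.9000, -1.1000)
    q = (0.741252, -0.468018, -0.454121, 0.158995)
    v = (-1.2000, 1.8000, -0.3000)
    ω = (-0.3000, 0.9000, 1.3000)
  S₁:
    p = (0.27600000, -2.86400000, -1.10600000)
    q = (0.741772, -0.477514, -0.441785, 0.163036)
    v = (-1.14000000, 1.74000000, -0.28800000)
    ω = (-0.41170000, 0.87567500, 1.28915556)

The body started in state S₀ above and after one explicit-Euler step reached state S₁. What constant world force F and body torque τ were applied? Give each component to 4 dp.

v₁ − v₀ = (0.06000000, -0.06000000, 0.01200000)
m·(v₁−v₀)/dt = (1.5000, -1.5000, 0.3000)
rate change Δω = (-0.11170000, -0.02432500, -0.01084444)
applied torque τ = (-0.2000, -0.1400, -0.1300)

F = (1.5000, -1.5000, 0.3000)
τ = (-0.2000, -0.1400, -0.1300)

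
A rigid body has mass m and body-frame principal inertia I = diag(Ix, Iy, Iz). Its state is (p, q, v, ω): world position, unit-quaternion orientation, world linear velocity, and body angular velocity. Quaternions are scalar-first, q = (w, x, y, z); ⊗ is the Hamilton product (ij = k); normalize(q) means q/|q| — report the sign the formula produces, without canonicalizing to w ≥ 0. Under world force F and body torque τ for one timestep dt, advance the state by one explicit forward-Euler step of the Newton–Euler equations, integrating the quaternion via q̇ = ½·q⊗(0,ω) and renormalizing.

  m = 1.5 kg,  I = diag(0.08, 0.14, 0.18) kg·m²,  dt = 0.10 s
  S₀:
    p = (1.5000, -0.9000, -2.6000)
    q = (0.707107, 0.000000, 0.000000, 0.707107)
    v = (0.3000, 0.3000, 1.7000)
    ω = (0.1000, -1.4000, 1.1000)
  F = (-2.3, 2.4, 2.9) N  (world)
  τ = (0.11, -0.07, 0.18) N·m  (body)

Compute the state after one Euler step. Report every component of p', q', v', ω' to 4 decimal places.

p' = (1.5300, -0.8700, -2.4300)
q' = (0.6656, 0.0528, -0.0458, 0.7430)
v' = (0.1467, 0.4600, 1.8933)
ω' = (0.3145, -1.4421, 1.2047)

α = I⁻¹(τ − ω×Iω) = (2.1450, -0.4214, 1.0467)
ω + α·dt = (0.3145, -1.4421, 1.2047)
q⊗(0,ω) = (-0.7778177, 1.0606605, -0.9192391, 0.7778177)
updated quaternion q' = (0.6656, 0.0528, -0.0458, 0.7430)
a = F/m = (-1.5333, 1.6000, 1.9333)
new position p' = (1.5300, -0.8700, -2.4300)
v' = v + a·dt = (0.1467, 0.4600, 1.8933)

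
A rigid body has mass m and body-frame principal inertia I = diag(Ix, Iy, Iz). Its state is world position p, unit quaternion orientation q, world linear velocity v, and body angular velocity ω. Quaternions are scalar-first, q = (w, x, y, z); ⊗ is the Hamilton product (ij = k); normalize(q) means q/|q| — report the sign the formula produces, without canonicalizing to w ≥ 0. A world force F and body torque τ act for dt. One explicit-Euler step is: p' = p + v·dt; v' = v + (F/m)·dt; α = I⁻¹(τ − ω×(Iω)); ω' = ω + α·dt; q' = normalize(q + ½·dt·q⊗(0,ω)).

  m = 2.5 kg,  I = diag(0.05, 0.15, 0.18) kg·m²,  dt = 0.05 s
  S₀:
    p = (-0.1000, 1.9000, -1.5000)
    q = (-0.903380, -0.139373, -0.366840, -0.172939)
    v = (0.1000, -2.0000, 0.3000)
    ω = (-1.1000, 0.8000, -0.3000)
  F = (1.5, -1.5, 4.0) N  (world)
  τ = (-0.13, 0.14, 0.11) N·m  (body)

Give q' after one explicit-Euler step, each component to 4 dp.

q' = (-0.9006, -0.1083, -0.3810, -0.1789)

q⊗(0,ω) = (0.0882800, 1.2421212, -0.5742830, -0.2440084)
updated quaternion q' = (-0.9006, -0.1083, -0.3810, -0.1789)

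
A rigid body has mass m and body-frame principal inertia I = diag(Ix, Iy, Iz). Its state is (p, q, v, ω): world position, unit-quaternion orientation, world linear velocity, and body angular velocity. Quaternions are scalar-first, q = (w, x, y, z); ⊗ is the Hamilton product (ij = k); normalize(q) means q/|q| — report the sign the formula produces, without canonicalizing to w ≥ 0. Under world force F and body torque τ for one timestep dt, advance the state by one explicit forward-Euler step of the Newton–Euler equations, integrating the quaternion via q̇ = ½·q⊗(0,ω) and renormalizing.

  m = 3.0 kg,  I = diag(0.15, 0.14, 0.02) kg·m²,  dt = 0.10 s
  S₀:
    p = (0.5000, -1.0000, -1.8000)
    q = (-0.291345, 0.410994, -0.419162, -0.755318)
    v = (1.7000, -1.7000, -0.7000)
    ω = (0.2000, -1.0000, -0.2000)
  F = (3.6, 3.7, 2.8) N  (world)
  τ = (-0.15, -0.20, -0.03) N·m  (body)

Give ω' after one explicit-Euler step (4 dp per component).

ω' = (0.1160, -1.1391, -0.3600)

precession coupling ω×(Iω) = (-0.0240, -0.0052, 0.0020)
α = I⁻¹(τ − ω×Iω) = (-0.8400, -1.3914, -1.6000)
ω + α·dt = (0.1160, -1.1391, -0.3600)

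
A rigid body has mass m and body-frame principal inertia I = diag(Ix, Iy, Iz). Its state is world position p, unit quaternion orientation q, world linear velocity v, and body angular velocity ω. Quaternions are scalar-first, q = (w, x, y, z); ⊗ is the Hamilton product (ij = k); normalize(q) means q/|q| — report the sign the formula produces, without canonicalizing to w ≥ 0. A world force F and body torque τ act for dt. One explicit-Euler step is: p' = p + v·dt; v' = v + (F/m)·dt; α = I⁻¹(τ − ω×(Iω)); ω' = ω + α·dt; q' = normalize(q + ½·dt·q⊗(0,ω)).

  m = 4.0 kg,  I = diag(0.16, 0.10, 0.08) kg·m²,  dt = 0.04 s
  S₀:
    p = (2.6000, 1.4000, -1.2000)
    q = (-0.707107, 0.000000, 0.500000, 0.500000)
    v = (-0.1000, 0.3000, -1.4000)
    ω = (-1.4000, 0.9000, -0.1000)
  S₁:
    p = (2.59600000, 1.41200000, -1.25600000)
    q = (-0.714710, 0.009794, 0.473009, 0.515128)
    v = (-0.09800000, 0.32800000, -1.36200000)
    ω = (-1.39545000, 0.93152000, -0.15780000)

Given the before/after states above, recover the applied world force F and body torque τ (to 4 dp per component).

Δω = ω₁−ω₀ = (0.00455000, 0.03152000, -0.05780000)
τ = I·(Δω/dt) + ω₀×(Iω₀) = (0.0200, 0.0900, -0.0400)
velocity change Δv = (0.00200000, 0.02800000, 0.03800000)
F = m·Δv/dt = (0.2000, 2.8000, 3.8000)

F = (0.2000, 2.8000, 3.8000)
τ = (0.0200, 0.0900, -0.0400)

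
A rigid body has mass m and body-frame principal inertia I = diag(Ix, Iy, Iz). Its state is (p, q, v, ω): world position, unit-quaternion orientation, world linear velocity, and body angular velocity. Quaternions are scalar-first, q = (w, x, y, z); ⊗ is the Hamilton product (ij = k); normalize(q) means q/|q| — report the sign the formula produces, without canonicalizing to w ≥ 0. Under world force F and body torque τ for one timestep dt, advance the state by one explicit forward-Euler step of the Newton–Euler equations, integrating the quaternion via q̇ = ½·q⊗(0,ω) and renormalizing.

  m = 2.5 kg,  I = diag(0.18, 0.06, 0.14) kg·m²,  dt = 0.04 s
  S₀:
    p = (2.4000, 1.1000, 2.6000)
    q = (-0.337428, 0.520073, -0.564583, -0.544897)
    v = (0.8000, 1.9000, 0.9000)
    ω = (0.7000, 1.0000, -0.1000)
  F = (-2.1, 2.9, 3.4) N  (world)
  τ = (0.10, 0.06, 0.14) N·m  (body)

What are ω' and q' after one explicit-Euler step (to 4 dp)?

ω' = (0.7240, 1.0419, -0.0360)
q' = (-0.3344, 0.5272, -0.5777, -0.5258)

precession coupling ω×(Iω) = (-0.0080, -0.0028, -0.0840)
angular accel α = (0.6000, 1.0467, 1.6000)
new body rate ω' = (0.7240, 1.0419, -0.0360)
q⊗(0,ω) = (0.1460422, 0.3651557, -0.6668486, 0.9490239)
q + ½dt·q⊗(0,ω), renormalized = (-0.3344, 0.5272, -0.5777, -0.5258)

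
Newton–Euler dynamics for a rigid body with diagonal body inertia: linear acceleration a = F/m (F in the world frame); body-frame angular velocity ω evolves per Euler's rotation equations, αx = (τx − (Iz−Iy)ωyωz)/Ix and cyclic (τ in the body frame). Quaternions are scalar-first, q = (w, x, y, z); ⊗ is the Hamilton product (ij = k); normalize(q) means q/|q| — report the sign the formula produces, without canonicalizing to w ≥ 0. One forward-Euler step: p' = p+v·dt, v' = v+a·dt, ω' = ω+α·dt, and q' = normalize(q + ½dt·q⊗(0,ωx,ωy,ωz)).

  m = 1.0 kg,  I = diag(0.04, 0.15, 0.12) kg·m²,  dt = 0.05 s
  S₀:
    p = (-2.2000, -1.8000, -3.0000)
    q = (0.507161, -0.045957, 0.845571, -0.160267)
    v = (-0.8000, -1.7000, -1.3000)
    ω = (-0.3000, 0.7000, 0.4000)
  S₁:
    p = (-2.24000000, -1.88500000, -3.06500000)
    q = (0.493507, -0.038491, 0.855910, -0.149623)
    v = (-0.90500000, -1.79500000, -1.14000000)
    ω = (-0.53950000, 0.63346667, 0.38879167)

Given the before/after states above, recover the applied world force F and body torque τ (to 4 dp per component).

F = (-2.1000, -1.9000, 3.2000)
τ = (-0.2000, -0.1900, -0.0500)

velocity change Δv = (-0.10500000, -0.09500000, 0.16000000)
F = m·Δv/dt = (-2.1000, -1.9000, 3.2000)
rate change Δω = (-0.23950000, -0.06653333, -0.01120833)
τ = I·(Δω/dt) + ω₀×(Iω₀) = (-0.2000, -0.1900, -0.0500)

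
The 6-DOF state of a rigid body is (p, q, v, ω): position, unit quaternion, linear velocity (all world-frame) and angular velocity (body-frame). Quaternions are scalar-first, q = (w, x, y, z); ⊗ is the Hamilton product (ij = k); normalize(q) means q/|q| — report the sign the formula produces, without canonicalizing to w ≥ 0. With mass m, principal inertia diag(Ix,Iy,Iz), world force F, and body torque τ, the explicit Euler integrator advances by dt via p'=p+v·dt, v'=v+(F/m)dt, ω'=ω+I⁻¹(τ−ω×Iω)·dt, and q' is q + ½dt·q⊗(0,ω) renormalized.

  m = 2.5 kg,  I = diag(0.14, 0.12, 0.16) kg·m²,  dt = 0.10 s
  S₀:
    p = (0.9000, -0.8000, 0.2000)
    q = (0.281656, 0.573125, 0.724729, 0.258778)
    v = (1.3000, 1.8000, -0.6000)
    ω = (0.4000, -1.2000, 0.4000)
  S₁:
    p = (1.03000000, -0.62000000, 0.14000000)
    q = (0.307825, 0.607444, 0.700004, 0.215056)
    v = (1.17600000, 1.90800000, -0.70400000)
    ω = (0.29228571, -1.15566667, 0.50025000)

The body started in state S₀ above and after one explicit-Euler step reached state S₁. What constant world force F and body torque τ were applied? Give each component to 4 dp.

F = (-3.1000, 2.7000, -2.6000)
τ = (-0.1700, 0.0500, 0.1700)

Δω = ω₁−ω₀ = (-0.10771429, 0.04433333, 0.10025000)
ω₀×(Iω₀) = (-0.0192, -0.0032, 0.0096)
applied torque τ = (-0.1700, 0.0500, 0.1700)
v₁ − v₀ = (-0.12400000, 0.10800000, -0.10400000)
m·(v₁−v₀)/dt = (-3.1000, 2.7000, -2.6000)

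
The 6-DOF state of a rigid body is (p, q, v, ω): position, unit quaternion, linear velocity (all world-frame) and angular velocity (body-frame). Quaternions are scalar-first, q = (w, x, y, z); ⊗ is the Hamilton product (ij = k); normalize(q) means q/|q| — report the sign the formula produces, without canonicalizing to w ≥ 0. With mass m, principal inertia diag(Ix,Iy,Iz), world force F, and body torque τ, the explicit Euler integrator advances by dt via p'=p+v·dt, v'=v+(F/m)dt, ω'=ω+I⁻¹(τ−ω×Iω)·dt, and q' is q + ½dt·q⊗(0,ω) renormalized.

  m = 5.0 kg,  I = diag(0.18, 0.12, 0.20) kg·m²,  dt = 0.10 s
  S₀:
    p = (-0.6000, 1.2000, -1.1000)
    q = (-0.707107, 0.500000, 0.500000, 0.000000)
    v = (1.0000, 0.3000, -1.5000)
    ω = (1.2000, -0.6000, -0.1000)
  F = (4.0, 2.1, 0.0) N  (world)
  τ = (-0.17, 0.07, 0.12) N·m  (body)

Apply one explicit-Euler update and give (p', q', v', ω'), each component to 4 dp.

p' = (-0.5000, 1.2300, -1.2500)
q' = (-0.7205, 0.4540, 0.5225, -0.0414)
v' = (1.0800, 0.3420, -1.5000)
ω' = (1.1029, -0.5437, -0.0616)

new position p' = (-0.5000, 1.2300, -1.2500)
new velocity v' = (1.0800, 0.3420, -1.5000)
angular accel α = (-0.9711, 0.5633, 0.3840)
ω' = ω + α·dt = (1.1029, -0.5437, -0.0616)
q⊗(0,ω) = (-0.3000000, -0.8985284, 0.4742642, -0.8292893)
q + ½dt·q⊗(0,ω), renormalized = (-0.7205, 0.4540, 0.5225, -0.0414)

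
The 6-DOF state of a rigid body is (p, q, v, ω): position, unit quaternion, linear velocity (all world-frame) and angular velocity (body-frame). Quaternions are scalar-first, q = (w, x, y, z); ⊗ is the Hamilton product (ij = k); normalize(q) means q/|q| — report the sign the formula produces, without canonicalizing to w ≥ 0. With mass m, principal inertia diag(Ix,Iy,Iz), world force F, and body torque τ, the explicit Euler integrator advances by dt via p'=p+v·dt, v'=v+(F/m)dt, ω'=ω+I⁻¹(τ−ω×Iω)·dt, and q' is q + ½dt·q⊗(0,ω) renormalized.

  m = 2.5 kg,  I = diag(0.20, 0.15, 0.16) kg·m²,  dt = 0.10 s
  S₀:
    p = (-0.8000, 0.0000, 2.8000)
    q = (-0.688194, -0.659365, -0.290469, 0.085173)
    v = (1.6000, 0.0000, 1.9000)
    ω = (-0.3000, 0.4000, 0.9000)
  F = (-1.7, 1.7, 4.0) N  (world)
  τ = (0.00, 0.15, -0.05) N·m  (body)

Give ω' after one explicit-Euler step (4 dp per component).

(τ − ω×Iω)/I = (-0.0180, 1.0720, -0.3500)
ω + α·dt = (-0.3018, 0.5072, 0.8650)

ω' = (-0.3018, 0.5072, 0.8650)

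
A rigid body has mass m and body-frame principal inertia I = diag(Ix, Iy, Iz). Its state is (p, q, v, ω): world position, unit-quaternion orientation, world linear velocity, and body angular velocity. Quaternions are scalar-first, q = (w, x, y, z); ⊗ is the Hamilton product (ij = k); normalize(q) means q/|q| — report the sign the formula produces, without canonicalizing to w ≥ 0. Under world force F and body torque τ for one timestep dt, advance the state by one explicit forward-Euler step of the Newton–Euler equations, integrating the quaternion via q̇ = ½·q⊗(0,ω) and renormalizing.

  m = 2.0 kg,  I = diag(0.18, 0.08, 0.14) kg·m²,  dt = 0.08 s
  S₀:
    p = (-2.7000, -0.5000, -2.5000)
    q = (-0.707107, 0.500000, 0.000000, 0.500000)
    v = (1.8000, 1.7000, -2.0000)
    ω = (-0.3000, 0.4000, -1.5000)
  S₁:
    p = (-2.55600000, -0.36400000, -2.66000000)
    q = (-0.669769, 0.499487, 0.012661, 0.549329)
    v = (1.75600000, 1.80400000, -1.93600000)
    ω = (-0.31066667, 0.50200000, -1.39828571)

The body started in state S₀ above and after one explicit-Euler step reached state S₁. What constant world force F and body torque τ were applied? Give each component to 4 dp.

Δω = ω₁−ω₀ = (-0.01066667, 0.10200000, 0.10171429)
gyro term ω₀×Iω₀ = (-0.0360, 0.0180, 0.0120)
τ = I·(Δω/dt) + ω₀×(Iω₀) = (-0.0600, 0.1200, 0.1900)
velocity change Δv = (-0.04400000, 0.10400000, 0.06400000)
applied force F = (-1.1000, 2.6000, 1.6000)

F = (-1.1000, 2.6000, 1.6000)
τ = (-0.0600, 0.1200, 0.1900)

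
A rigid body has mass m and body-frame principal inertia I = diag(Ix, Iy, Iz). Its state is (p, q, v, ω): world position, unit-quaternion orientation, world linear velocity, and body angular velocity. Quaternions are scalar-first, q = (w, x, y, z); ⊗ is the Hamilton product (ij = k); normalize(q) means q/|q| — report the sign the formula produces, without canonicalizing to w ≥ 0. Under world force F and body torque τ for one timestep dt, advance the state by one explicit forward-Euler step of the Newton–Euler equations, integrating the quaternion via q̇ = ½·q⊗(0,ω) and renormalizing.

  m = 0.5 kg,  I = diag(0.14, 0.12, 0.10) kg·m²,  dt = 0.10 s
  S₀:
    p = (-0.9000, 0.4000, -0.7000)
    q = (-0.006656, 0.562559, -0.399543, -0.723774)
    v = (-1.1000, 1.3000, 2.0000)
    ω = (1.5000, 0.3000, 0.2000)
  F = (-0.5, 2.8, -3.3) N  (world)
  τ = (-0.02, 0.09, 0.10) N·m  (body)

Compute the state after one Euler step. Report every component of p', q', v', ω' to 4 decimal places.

p' = (-1.0100, 0.5300, -0.5000)
q' = (-0.0355, 0.5672, -0.4582, -0.6834)
v' = (-1.2000, 1.8600, 1.3400)
ω' = (1.4866, 0.3650, 0.3090)

angular accel α = (-0.1343, 0.6500, 1.0900)
new body rate ω' = (1.4866, 0.3650, 0.3090)
q⊗(0,ω) = (-0.5792208, 0.1272396, -1.2001696, 0.7667510)
q + ½dt·q⊗(0,ω), renormalized = (-0.0355, 0.5672, -0.4582, -0.6834)
new position p' = (-1.0100, 0.5300, -0.5000)
v' = v + a·dt = (-1.2000, 1.8600, 1.3400)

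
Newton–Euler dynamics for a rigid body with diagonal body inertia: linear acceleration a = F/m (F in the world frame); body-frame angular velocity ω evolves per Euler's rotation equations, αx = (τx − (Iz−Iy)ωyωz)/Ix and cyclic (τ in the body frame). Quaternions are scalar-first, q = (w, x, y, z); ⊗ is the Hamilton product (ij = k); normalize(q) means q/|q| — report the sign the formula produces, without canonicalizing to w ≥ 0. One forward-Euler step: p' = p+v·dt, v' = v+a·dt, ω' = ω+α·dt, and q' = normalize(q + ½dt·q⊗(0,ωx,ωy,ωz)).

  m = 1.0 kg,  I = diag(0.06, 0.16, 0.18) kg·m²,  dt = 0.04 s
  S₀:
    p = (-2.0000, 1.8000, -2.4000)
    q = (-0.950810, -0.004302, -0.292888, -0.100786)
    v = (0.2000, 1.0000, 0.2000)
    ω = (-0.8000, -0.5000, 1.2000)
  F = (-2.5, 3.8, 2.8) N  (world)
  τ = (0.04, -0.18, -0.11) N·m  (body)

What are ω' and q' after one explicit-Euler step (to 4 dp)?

ω' = (-0.7653, -0.5738, 1.1667)
q' = (-0.9509, 0.0029, -0.2815, -0.1282)

ω×(Iω) gyroscopic = (-0.0120, 0.1152, 0.0400)
(τ − ω×Iω)/I = (0.8667, -1.8450, -0.8333)
ω' = ω + α·dt = (-0.7653, -0.5738, 1.1667)
q⊗(0,ω) = (-0.0289424, 0.3587894, 0.5611962, -1.3731314)
q + ½dt·q⊗(0,ω), renormalized = (-0.9509, 0.0029, -0.2815, -0.1282)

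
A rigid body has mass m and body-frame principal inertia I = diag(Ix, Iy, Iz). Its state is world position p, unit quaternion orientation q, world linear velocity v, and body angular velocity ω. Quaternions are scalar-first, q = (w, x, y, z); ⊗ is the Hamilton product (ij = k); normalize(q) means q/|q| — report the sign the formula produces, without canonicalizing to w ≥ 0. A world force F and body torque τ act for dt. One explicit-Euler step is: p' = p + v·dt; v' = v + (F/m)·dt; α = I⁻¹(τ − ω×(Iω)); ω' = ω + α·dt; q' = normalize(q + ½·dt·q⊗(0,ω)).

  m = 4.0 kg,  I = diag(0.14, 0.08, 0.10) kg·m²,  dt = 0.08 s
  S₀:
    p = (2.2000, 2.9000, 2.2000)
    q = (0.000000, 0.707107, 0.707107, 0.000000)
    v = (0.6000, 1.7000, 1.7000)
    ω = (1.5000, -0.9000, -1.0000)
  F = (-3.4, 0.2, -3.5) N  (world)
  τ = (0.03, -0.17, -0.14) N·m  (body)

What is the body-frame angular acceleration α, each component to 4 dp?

α = (0.0857, -1.3750, -2.2100)

precession coupling ω×(Iω) = (0.0180, -0.0600, 0.0810)
angular accel α = (0.0857, -1.3750, -2.2100)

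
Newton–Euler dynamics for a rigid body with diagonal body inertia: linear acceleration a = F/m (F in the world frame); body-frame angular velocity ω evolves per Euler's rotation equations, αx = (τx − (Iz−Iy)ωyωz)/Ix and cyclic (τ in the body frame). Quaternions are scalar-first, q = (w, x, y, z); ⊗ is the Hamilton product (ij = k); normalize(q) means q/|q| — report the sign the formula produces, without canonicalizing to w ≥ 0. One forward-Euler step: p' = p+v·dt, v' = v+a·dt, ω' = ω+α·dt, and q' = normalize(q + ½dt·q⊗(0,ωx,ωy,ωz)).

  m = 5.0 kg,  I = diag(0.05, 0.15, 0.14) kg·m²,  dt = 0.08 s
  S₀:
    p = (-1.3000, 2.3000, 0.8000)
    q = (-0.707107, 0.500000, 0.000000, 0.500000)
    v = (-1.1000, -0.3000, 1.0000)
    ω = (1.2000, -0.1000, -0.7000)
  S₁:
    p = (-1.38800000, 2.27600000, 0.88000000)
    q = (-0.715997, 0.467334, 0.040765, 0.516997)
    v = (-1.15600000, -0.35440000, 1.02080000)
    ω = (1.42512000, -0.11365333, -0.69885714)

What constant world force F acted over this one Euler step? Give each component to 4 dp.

F = (-3.5000, -3.4000, 1.3000)

velocity change Δv = (-0.05600000, -0.05440000, 0.02080000)
F = m·Δv/dt = (-3.5000, -3.4000, 1.3000)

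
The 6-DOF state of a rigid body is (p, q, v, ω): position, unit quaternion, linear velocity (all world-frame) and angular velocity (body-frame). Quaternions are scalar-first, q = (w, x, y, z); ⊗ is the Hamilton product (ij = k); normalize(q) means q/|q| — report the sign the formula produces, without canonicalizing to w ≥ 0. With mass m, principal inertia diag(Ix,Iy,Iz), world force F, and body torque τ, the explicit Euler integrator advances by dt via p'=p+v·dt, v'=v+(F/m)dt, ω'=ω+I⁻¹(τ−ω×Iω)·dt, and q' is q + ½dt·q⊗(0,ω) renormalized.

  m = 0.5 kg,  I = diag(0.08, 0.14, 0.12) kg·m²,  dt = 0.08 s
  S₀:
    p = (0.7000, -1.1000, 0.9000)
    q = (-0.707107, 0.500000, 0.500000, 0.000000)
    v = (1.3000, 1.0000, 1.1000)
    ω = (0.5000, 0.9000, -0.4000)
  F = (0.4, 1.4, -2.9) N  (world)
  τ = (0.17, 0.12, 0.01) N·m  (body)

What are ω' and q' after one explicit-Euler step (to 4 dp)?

(τ − ω×Iω)/I = (2.0350, 0.8000, -0.1417)
new body rate ω' = (0.6628, 0.9640, -0.4113)
q⊗(0,ω) = (-0.7000000, -0.5535535, -0.4363963, 0.4828428)
q + ½dt·q⊗(0,ω), renormalized = (-0.7344, 0.4774, 0.4821, 0.0193)

ω' = (0.6628, 0.9640, -0.4113)
q' = (-0.7344, 0.4774, 0.4821, 0.0193)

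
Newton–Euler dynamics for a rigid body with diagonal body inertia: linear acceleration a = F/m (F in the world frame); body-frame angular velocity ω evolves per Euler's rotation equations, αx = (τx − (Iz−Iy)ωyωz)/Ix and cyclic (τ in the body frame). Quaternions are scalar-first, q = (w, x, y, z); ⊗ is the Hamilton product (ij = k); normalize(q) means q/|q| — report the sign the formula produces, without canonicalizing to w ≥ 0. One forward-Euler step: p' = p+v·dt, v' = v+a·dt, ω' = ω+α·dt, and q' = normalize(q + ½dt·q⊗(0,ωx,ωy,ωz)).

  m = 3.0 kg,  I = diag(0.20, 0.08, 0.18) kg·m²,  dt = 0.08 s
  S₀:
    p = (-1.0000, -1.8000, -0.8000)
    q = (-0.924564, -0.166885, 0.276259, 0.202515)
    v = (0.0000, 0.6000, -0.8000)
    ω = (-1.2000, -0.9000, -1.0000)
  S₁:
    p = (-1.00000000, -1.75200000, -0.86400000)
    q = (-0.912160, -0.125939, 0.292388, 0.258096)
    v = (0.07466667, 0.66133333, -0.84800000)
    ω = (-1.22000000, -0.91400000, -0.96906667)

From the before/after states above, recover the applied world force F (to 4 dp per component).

F = (2.8000, 2.3000, -1.8000)

v₁ − v₀ = (0.07466667, 0.06133333, -0.04800000)
m·(v₁−v₀)/dt = (2.8000, 2.3000, -1.8000)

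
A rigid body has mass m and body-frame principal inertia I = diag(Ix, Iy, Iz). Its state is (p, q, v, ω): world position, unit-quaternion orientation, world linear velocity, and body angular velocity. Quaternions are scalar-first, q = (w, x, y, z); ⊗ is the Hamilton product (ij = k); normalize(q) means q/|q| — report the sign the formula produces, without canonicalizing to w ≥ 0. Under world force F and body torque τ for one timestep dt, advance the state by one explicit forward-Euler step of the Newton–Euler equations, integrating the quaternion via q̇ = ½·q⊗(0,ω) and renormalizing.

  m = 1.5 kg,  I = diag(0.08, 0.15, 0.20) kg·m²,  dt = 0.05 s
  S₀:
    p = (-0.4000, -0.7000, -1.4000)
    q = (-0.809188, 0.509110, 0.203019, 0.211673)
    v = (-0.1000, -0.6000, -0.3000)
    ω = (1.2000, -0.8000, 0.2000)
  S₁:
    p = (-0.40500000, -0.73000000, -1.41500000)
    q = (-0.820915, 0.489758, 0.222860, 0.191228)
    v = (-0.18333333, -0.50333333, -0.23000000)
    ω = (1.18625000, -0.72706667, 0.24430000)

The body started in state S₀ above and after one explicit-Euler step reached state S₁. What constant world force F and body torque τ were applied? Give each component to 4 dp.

velocity change Δv = (-0.08333333, 0.09666667, 0.07000000)
applied force F = (-2.5000, 2.9000, 2.1000)
Δω = ω₁−ω₀ = (-0.01375000, 0.07293333, 0.04430000)
applied torque τ = (-0.0300, 0.1900, 0.1100)

F = (-2.5000, 2.9000, 2.1000)
τ = (-0.0300, 0.1900, 0.1100)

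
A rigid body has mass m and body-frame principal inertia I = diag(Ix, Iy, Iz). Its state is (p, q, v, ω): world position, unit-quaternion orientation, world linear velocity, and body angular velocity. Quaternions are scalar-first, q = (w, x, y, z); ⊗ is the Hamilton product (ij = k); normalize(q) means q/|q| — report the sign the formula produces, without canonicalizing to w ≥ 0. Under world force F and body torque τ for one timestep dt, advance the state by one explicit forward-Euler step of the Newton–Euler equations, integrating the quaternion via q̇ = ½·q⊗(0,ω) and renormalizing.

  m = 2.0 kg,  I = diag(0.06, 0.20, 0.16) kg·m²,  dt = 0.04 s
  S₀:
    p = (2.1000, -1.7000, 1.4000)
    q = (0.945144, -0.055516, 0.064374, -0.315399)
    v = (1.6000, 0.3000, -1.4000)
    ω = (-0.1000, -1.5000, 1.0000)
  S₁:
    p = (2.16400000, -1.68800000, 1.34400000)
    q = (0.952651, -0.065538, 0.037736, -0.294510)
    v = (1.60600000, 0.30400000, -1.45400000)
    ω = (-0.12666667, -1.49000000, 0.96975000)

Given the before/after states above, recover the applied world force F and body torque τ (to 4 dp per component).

F = (0.3000, 0.2000, -2.7000)
τ = (0.0200, 0.0600, -0.1000)

Δω = ω₁−ω₀ = (-0.02666667, 0.01000000, -0.03025000)
gyro term ω₀×Iω₀ = (0.0600, 0.0100, 0.0210)
τ = I·(Δω/dt) + ω₀×(Iω₀) = (0.0200, 0.0600, -0.1000)
Δv = v₁−v₀ = (0.00600000, 0.00400000, -0.05400000)
applied force F = (0.3000, 0.2000, -2.7000)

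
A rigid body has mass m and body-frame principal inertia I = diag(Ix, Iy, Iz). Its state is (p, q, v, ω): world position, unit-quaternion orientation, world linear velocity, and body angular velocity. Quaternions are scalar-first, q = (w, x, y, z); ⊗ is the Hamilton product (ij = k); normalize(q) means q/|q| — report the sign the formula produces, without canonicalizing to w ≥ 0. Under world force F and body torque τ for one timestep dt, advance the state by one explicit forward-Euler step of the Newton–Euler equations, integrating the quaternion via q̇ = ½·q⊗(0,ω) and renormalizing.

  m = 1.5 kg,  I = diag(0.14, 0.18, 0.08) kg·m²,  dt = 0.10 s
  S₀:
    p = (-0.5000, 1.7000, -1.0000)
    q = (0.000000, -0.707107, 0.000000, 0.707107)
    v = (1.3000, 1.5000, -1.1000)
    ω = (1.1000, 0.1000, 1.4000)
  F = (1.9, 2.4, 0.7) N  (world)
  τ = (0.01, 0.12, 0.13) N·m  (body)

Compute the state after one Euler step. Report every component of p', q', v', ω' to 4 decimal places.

a = F/m = (1.2667, 1.6000, 0.4667)
p + v·dt = (-0.3700, 1.8500, -1.1100)
new velocity v' = (1.4267, 1.6600, -1.0533)
(τ − ω×Iω)/I = (0.1714, 0.1533, 1.5700)
ω' = ω + α·dt = (1.1171, 0.1153, 1.5570)
q⊗(0,ω) = (-0.2121321, -0.0707107, 1.7677675, -0.0707107)
updated quaternion q' = (-0.0106, -0.7078, 0.0880, 0.7008)

p' = (-0.3700, 1.8500, -1.1100)
q' = (-0.0106, -0.7078, 0.0880, 0.7008)
v' = (1.4267, 1.6600, -1.0533)
ω' = (1.1171, 0.1153, 1.5570)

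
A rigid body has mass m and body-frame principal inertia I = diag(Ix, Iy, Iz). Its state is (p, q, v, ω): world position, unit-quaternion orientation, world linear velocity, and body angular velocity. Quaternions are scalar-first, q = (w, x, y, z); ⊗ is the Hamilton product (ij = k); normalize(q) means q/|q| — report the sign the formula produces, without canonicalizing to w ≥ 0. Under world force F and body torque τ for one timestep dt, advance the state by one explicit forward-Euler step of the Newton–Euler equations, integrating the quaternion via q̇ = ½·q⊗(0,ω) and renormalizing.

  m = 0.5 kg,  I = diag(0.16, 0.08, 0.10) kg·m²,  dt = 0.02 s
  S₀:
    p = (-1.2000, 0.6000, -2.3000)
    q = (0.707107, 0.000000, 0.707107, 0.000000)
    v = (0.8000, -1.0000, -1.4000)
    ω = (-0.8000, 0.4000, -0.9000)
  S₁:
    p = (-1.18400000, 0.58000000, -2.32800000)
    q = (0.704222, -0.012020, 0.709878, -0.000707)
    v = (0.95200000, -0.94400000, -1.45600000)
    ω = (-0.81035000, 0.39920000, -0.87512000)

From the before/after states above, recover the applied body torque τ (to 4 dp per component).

Δω = ω₁−ω₀ = (-0.01035000, -0.00080000, 0.02488000)
ω₀×(Iω₀) = (-0.0072, 0.0432, 0.0256)
I·α + gyro = (-0.0900, 0.0400, 0.1500)

τ = (-0.0900, 0.0400, 0.1500)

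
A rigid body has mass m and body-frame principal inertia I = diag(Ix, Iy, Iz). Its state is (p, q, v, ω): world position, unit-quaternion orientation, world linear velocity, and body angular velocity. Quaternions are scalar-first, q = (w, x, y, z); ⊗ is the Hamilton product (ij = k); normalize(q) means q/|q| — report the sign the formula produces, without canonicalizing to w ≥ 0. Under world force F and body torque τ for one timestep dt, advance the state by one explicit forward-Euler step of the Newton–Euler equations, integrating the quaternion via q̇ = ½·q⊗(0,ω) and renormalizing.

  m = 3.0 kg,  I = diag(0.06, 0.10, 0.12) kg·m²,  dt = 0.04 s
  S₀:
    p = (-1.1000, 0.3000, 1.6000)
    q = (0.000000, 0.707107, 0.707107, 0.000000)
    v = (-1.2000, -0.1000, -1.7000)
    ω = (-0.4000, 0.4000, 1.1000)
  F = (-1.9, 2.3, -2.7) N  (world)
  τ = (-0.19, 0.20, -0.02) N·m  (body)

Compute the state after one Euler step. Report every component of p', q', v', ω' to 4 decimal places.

p' = (-1.1480, 0.2960, 1.5320)
q' = (0.0000, 0.7224, 0.6913, 0.0113)
v' = (-1.2253, -0.0693, -1.7360)
ω' = (-0.5325, 0.4694, 1.0955)

linear accel F/m = (-0.6333, 0.7667, -0.9000)
p' = p + v·dt = (-1.1480, 0.2960, 1.5320)
v + (F/m)dt = (-1.2253, -0.0693, -1.7360)
precession coupling ω×(Iω) = (0.0088, 0.0264, -0.0064)
α = I⁻¹(τ − ω×Iω) = (-3.3133, 1.7360, -0.1133)
ω + α·dt = (-0.5325, 0.4694, 1.0955)
Hamilton product q⊗(0,ω) = (0.0000000, 0.7778177, -0.7778177, 0.5656856)
updated quaternion q' = (0.0000, 0.7224, 0.6913, 0.0113)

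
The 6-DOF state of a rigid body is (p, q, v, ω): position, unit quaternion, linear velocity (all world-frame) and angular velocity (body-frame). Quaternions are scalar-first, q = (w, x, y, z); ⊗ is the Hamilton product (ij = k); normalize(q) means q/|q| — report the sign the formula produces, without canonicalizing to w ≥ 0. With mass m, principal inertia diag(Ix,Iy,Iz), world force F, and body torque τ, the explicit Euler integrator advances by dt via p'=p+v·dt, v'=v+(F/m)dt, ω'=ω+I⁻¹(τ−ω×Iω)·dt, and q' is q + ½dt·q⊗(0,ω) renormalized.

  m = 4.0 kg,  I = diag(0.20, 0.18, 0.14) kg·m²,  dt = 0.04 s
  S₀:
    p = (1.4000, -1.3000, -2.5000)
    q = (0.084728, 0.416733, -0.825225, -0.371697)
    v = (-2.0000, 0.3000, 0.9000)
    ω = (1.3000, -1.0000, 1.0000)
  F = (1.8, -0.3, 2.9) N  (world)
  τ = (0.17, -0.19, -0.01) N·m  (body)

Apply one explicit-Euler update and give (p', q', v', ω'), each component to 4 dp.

p' = (1.3200, -1.2880, -2.4640)
q' = (0.0648, 0.3947, -0.8443, -0.3566)
v' = (-1.9820, 0.2970, 0.9290)
ω' = (1.3260, -1.0596, 0.9897)

p + v·dt = (1.3200, -1.2880, -2.4640)
v' = v + a·dt = (-1.9820, 0.2970, 0.9290)
gyro term ω×Iω = (0.0400, 0.0780, 0.0260)
angular accel α = (0.6500, -1.4889, -0.2571)
new body rate ω' = (1.3260, -1.0596, 0.9897)
q⊗(0,ω) = (-0.9952809, -1.0867756, -0.9846671, 0.7407875)
q + ½dt·q⊗(0,ω), renormalized = (0.0648, 0.3947, -0.8443, -0.3566)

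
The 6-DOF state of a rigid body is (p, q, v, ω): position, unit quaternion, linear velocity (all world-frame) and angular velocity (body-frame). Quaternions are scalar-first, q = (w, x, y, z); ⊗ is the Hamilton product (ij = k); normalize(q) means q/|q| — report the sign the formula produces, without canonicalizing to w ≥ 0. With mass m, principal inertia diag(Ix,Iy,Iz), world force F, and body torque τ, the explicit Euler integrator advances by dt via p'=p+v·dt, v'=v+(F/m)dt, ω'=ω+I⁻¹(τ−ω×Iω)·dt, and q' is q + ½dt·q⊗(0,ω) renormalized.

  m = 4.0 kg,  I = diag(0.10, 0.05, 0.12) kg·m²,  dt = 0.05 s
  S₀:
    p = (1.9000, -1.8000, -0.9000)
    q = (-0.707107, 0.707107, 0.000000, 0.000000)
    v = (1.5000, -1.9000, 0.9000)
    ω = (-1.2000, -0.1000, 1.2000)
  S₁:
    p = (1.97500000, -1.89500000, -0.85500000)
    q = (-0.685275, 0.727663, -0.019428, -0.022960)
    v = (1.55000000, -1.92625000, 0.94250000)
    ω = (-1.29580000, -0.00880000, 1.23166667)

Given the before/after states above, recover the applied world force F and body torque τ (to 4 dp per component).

Δv = v₁−v₀ = (0.05000000, -0.02625000, 0.04250000)
applied force F = (4.0000, -2.1000, 3.4000)
rate change Δω = (-0.09580000, 0.09120000, 0.03166667)
applied torque τ = (-0.2000, 0.1200, 0.0700)

F = (4.0000, -2.1000, 3.4000)
τ = (-0.2000, 0.1200, 0.0700)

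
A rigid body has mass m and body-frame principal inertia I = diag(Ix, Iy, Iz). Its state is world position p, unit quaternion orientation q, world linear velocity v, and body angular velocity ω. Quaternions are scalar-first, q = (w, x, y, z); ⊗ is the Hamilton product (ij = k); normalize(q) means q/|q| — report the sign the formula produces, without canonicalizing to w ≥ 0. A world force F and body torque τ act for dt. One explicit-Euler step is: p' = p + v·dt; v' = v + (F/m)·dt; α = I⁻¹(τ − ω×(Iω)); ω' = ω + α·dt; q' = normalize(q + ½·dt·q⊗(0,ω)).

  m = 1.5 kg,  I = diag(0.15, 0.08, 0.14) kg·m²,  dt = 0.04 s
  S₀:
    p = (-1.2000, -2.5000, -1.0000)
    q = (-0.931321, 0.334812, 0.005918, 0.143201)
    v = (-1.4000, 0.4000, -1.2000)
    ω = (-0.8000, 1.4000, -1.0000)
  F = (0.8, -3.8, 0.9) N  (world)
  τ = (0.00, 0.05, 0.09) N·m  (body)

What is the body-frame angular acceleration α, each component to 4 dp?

ω×(Iω) gyroscopic = (-0.0840, 0.0080, 0.0784)
angular accel α = (0.5600, 0.5250, 0.0829)

α = (0.5600, 0.5250, 0.0829)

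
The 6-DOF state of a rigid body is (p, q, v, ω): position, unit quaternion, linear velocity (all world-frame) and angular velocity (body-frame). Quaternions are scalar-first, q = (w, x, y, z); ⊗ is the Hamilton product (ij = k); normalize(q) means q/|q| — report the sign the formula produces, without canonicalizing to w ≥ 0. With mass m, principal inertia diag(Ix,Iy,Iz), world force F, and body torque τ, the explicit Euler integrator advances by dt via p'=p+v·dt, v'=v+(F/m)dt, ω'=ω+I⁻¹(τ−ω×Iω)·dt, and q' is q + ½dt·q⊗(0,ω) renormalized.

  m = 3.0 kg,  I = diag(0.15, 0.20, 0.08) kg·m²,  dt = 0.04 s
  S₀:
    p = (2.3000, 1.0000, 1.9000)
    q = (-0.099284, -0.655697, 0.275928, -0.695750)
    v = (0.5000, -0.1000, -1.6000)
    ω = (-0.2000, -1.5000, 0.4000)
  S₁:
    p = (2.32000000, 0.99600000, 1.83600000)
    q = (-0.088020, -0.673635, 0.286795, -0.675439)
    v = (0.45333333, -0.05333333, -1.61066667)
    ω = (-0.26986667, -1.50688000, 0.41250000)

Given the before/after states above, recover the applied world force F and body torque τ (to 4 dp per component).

velocity change Δv = (-0.04666667, 0.04666667, -0.01066667)
F = m·Δv/dt = (-3.5000, 3.5000, -0.8000)
rate change Δω = (-0.06986667, -0.00688000, 0.01250000)
I·α + gyro = (-0.1900, -0.0400, 0.0400)

F = (-3.5000, 3.5000, -0.8000)
τ = (-0.1900, -0.0400, 0.0400)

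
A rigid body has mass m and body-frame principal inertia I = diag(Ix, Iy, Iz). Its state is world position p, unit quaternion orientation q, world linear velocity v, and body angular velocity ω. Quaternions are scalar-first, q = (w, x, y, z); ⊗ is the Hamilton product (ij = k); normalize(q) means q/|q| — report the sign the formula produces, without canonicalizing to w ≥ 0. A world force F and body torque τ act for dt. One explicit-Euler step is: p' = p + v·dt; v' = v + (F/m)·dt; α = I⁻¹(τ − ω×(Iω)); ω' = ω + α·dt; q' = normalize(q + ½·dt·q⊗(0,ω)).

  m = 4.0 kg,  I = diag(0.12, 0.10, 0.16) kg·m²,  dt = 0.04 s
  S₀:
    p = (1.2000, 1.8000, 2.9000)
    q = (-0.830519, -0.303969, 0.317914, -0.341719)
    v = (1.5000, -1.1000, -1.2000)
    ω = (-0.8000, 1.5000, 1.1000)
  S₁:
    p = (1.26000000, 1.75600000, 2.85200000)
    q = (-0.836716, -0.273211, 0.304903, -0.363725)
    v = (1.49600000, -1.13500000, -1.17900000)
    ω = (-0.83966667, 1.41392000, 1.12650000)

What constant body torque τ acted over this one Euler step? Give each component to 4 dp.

Δω = ω₁−ω₀ = (-0.03966667, -0.08608000, 0.02650000)
applied torque τ = (-0.0200, -0.1800, 0.1300)

τ = (-0.0200, -0.1800, 0.1300)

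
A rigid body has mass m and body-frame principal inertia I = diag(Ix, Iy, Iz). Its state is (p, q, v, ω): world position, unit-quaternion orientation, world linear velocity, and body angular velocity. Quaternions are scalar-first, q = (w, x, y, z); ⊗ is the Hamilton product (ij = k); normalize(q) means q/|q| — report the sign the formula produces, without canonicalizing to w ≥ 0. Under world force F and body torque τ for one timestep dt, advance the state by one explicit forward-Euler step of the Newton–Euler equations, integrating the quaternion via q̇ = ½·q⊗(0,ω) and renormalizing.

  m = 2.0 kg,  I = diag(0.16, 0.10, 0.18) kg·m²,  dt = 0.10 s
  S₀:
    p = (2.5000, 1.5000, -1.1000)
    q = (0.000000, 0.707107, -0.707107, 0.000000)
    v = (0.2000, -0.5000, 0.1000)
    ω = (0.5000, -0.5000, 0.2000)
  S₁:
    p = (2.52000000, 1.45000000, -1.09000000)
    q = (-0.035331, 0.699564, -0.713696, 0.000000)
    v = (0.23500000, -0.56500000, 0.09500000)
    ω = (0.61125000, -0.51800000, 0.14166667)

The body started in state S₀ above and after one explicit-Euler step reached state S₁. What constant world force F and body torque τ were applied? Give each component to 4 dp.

F = (0.7000, -1.3000, -0.1000)
τ = (0.1700, -0.0200, -0.0900)

v₁ − v₀ = (0.03500000, -0.06500000, -0.00500000)
F = m·Δv/dt = (0.7000, -1.3000, -0.1000)
rate change Δω = (0.11125000, -0.01800000, -0.05833333)
gyro term ω₀×Iω₀ = (-0.0080, -0.0020, 0.0150)
I·α + gyro = (0.1700, -0.0200, -0.0900)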